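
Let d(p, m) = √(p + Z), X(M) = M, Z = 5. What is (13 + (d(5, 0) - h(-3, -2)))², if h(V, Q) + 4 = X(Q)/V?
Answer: 2491/9 + 98*√10/3 ≈ 380.08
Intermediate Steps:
d(p, m) = √(5 + p) (d(p, m) = √(p + 5) = √(5 + p))
h(V, Q) = -4 + Q/V
(13 + (d(5, 0) - h(-3, -2)))² = (13 + (√(5 + 5) - (-4 - 2/(-3))))² = (13 + (√10 - (-4 - 2*(-⅓))))² = (13 + (√10 - (-4 + ⅔)))² = (13 + (√10 - 1*(-10/3)))² = (13 + (√10 + 10/3))² = (13 + (10/3 + √10))² = (49/3 + √10)²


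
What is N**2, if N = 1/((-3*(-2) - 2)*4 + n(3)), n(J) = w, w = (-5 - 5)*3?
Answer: 1/196 ≈ 0.0051020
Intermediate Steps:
w = -30 (w = -10*3 = -30)
n(J) = -30
N = -1/14 (N = 1/((-3*(-2) - 2)*4 - 30) = 1/((6 - 2)*4 - 30) = 1/(4*4 - 30) = 1/(16 - 30) = 1/(-14) = -1/14 ≈ -0.071429)
N**2 = (-1/14)**2 = 1/196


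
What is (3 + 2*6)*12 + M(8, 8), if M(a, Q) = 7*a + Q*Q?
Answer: 300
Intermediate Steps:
M(a, Q) = Q² + 7*a (M(a, Q) = 7*a + Q² = Q² + 7*a)
(3 + 2*6)*12 + M(8, 8) = (3 + 2*6)*12 + (8² + 7*8) = (3 + 12)*12 + (64 + 56) = 15*12 + 120 = 180 + 120 = 300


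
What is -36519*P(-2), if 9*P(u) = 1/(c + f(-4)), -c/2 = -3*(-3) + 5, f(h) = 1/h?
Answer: 48692/339 ≈ 143.63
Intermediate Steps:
c = -28 (c = -2*(-3*(-3) + 5) = -2*(9 + 5) = -2*14 = -28)
P(u) = -4/1017 (P(u) = 1/(9*(-28 + 1/(-4))) = 1/(9*(-28 - ¼)) = 1/(9*(-113/4)) = (⅑)*(-4/113) = -4/1017)
-36519*P(-2) = -36519*(-4/1017) = 48692/339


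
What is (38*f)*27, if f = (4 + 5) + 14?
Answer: 23598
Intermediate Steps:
f = 23 (f = 9 + 14 = 23)
(38*f)*27 = (38*23)*27 = 874*27 = 23598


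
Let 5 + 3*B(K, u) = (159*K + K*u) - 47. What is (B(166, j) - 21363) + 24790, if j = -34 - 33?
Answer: 25501/3 ≈ 8500.3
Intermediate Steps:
j = -67
B(K, u) = -52/3 + 53*K + K*u/3 (B(K, u) = -5/3 + ((159*K + K*u) - 47)/3 = -5/3 + (-47 + 159*K + K*u)/3 = -5/3 + (-47/3 + 53*K + K*u/3) = -52/3 + 53*K + K*u/3)
(B(166, j) - 21363) + 24790 = ((-52/3 + 53*166 + (⅓)*166*(-67)) - 21363) + 24790 = ((-52/3 + 8798 - 11122/3) - 21363) + 24790 = (15220/3 - 21363) + 24790 = -48869/3 + 24790 = 25501/3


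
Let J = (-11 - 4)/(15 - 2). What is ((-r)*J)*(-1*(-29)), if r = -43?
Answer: -18705/13 ≈ -1438.8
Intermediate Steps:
J = -15/13 ≈ -1.1538
((-r)*J)*(-1*(-29)) = (-1*(-43)*(-15/13))*(-1*(-29)) = (43*(-15/13))*29 = -645/13*29 = -18705/13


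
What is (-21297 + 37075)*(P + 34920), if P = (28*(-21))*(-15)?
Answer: 690129720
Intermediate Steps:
P = 8820 (P = -588*(-15) = 8820)
(-21297 + 37075)*(P + 34920) = (-21297 + 37075)*(8820 + 34920) = 15778*43740 = 690129720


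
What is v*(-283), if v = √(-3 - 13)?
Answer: -1132*I ≈ -1132.0*I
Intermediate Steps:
v = 4*I (v = √(-16) = 4*I ≈ 4.0*I)
v*(-283) = (4*I)*(-283) = -1132*I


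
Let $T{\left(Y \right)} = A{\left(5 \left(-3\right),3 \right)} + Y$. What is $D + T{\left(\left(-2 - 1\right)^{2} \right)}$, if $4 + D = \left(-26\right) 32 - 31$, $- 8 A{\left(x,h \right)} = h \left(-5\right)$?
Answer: $- \frac{6849}{8} \approx -856.13$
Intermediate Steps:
$A{\left(x,h \right)} = \frac{5 h}{8}$ ($A{\left(x,h \right)} = - \frac{h \left(-5\right)}{8} = - \frac{\left(-5\right) h}{8} = \frac{5 h}{8}$)
$D = -867$ ($D = -4 - 863 = -867$)
$T{\left(Y \right)} = \frac{15}{8} + Y$ ($T{\left(Y \right)} = \frac{5}{8} \cdot 3 + Y = \frac{15}{8} + Y$)
$D + T{\left(\left(-2 - 1\right)^{2} \right)} = -867 + \left(\frac{15}{8} + \left(-2 - 1\right)^{2}\right) = -867 + \left(\frac{15}{8} + \left(-3\right)^{2}\right) = -867 + \left(\frac{15}{8} + 9\right) = -867 + \frac{87}{8} = - \frac{6849}{8}$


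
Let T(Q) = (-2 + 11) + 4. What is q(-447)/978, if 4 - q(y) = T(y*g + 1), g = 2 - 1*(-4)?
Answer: -3/326 ≈ -0.0092025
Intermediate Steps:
g = 6 (g = 2 + 4 = 6)
T(Q) = 13 (T(Q) = 9 + 4 = 13)
q(y) = -9 (q(y) = 4 - 1*13 = 4 - 13 = -9)
q(-447)/978 = -9/978 = -9*1/978 = -3/326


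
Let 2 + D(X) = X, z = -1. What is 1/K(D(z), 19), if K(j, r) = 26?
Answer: 1/26 ≈ 0.038462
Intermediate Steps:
D(X) = -2 + X
1/K(D(z), 19) = 1/26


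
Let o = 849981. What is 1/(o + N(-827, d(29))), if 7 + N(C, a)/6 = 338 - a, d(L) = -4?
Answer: 1/851991 ≈ 1.1737e-6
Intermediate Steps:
N(C, a) = 1986 - 6*a (N(C, a) = -42 + 6*(338 - a) = -42 + (2028 - 6*a) = 1986 - 6*a)
1/(o + N(-827, d(29))) = 1/(849981 + (1986 - 6*(-4))) = 1/(849981 + (1986 + 24)) = 1/(849981 + 2010) = 1/851991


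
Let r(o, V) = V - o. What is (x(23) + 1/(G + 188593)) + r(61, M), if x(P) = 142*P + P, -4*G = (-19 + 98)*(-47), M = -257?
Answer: 2252270539/758085 ≈ 2971.0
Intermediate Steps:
G = 3713/4 (G = -(-19 + 98)*(-47)/4 = -79*(-47)/4 = -1/4*(-3713) = 3713/4 ≈ 928.25)
x(P) = 143*P
(x(23) + 1/(G + 188593)) + r(61, M) = (143*23 + 1/(3713/4 + 188593)) + (-257 - 1*61) = (3289 + 1/(758085/4)) + (-257 - 61) = (3289 + 4/758085) - 318 = 2493341569/758085 - 318 = 2252270539/758085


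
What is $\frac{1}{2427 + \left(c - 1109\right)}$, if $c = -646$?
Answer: $\frac{1}{672} \approx 0.0014881$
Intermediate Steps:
$\frac{1}{2427 + \left(c - 1109\right)} = \frac{1}{2427 - 1755} = \frac{1}{672}$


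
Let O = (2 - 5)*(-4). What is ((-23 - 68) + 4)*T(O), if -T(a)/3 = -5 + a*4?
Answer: 11223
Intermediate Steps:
O = 12 (O = -3*(-4) = 12)
T(a) = 15 - 12*a (T(a) = -3*(-5 + a*4) = -3*(-5 + 4*a) = 15 - 12*a)
((-23 - 68) + 4)*T(O) = ((-23 - 68) + 4)*(15 - 12*12) = (-91 + 4)*(15 - 144) = -87*(-129) = 11223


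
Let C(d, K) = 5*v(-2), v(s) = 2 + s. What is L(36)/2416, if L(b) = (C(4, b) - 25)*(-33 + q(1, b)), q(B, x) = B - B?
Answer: 825/2416 ≈ 0.34147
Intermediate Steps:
q(B, x) = 0
C(d, K) = 0 (C(d, K) = 5*(2 - 2) = 5*0 = 0)
L(b) = 825 (L(b) = (0 - 25)*(-33 + 0) = -25*(-33) = 825)
L(36)/2416 = 825/2416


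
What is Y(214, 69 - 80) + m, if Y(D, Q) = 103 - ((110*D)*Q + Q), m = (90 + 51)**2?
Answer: 278935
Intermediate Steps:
m = 19881 (m = 141**2 = 19881)
Y(D, Q) = 103 - Q - 110*D*Q (Y(D, Q) = 103 - (110*D*Q + Q) = 103 - (Q + 110*D*Q) = 103 + (-Q - 110*D*Q) = 103 - Q - 110*D*Q)
Y(214, 69 - 80) + m = (103 - (69 - 80) - 110*214*(69 - 80)) + 19881 = (103 - 1*(-11) - 110*214*(-11)) + 19881 = (103 + 11 + 258940) + 19881 = 259054 + 19881 = 278935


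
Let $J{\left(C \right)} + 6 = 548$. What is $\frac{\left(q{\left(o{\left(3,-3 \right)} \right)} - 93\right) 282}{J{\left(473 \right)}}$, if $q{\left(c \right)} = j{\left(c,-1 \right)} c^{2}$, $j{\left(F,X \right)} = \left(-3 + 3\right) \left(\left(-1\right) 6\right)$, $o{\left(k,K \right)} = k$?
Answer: $- \frac{13113}{271} \approx -48.387$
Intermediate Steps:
$J{\left(C \right)} = 542$ ($J{\left(C \right)} = -6 + 548 = 542$)
$j{\left(F,X \right)} = 0$ ($j{\left(F,X \right)} = 0 \left(-6\right) = 0$)
$q{\left(c \right)} = 0$ ($q{\left(c \right)} = 0 c^{2} = 0$)
$\frac{\left(q{\left(o{\left(3,-3 \right)} \right)} - 93\right) 282}{J{\left(473 \right)}} = \frac{\left(0 - 93\right) 282}{542} = \left(-93\right) 282 \cdot \frac{1}{542} = \left(-26226\right) \frac{1}{542} = - \frac{13113}{271}$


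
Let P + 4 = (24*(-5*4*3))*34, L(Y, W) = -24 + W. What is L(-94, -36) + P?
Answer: -49024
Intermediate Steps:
P = -48964 (P = -4 + (24*(-5*4*3))*34 = -4 + (24*(-20*3))*34 = -4 + (24*(-60))*34 = -4 - 1440*34 = -4 - 48960 = -48964)
L(-94, -36) + P = (-24 - 36) - 48964 = -60 - 48964 = -49024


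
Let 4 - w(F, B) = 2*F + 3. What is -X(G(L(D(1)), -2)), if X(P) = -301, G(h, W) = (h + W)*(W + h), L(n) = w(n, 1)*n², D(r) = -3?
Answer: 301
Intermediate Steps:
w(F, B) = 1 - 2*F (w(F, B) = 4 - (2*F + 3) = 4 - (3 + 2*F) = 4 + (-3 - 2*F) = 1 - 2*F)
L(n) = n²*(1 - 2*n) (L(n) = (1 - 2*n)*n² = n²*(1 - 2*n))
G(h, W) = (W + h)² (G(h, W) = (W + h)*(W + h) = (W + h)²)
-X(G(L(D(1)), -2)) = -1*(-301) = 301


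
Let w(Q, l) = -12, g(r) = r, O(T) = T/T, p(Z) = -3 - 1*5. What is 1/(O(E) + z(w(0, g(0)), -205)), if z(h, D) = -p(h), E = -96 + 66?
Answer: ⅑ ≈ 0.11111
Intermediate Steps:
E = -30
p(Z) = -8 (p(Z) = -3 - 5 = -8)
O(T) = 1
z(h, D) = 8 (z(h, D) = -1*(-8) = 8)
1/(O(E) + z(w(0, g(0)), -205)) = 1/(1 + 8) = 1/9 = ⅑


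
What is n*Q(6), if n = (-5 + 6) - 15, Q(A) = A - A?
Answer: 0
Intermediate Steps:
Q(A) = 0
n = -14 (n = 1 - 15 = -14)
n*Q(6) = -14*0 = 0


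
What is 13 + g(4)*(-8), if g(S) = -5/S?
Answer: 23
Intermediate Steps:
13 + g(4)*(-8) = 13 - 5/4*(-8) = 13 + 10 = 23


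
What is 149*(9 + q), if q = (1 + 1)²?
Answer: 1937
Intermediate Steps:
q = 4 (q = 2² = 4)
149*(9 + q) = 149*(9 + 4) = 149*13 = 1937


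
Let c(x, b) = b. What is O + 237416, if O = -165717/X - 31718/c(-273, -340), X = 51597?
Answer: 231475797197/974610 ≈ 2.3751e+5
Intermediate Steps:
O = 87789437/974610 (O = -165717/51597 - 31718/(-340) = -165717*1/51597 - 31718*(-1/340) = -18413/5733 + 15859/170 = 87789437/974610 ≈ 90.076)
O + 237416 = 87789437/974610 + 237416 = 231475797197/974610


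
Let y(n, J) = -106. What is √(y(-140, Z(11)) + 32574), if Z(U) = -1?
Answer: 2*√8117 ≈ 180.19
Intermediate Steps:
√(y(-140, Z(11)) + 32574) = √(-106 + 32574) = √32468 = 2*√8117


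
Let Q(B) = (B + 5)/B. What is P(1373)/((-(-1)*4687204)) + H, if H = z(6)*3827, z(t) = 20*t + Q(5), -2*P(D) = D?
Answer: 4376854847379/9374408 ≈ 4.6689e+5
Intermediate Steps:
P(D) = -D/2
Q(B) = (5 + B)/B
z(t) = 2 + 20*t (z(t) = 20*t + (5 + 5)/5 = 20*t + (⅕)*10 = 20*t + 2 = 2 + 20*t)
H = 466894 (H = (2 + 20*6)*3827 = (2 + 120)*3827 = 122*3827 = 466894)
P(1373)/((-(-1)*4687204)) + H = (-½*1373)/((-(-1)*4687204)) + 466894 = -1373/(2*((-1*(-4687204)))) + 466894 = -1373/2/4687204 + 466894 = -1373/2*1/4687204 + 466894 = -1373/9374408 + 466894 = 4376854847379/9374408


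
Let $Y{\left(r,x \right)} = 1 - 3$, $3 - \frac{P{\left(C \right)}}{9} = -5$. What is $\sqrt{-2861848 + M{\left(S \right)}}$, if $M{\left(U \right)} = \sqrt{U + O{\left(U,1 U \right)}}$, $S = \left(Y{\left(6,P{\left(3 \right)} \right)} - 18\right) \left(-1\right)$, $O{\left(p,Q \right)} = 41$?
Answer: $\sqrt{-2861848 + \sqrt{61}} \approx 1691.7 i$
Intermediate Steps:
$P{\left(C \right)} = 72$ ($P{\left(C \right)} = 27 - -45 = 27 + 45 = 72$)
$Y{\left(r,x \right)} = -2$ ($Y{\left(r,x \right)} = 1 - 3 = -2$)
$S = 20$ ($S = \left(-2 - 18\right) \left(-1\right) = \left(-20\right) \left(-1\right) = 20$)
$M{\left(U \right)} = \sqrt{41 + U}$ ($M{\left(U \right)} = \sqrt{U + 41} = \sqrt{41 + U}$)
$\sqrt{-2861848 + M{\left(S \right)}} = \sqrt{-2861848 + \sqrt{41 + 20}} = \sqrt{-2861848 + \sqrt{61}}$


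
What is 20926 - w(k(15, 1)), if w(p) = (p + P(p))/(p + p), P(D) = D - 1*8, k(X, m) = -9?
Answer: 188321/9 ≈ 20925.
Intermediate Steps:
P(D) = -8 + D (P(D) = D - 8 = -8 + D)
w(p) = (-8 + 2*p)/(2*p) (w(p) = (p + (-8 + p))/(p + p) = (-8 + 2*p)/((2*p)) = (-8 + 2*p)*(1/(2*p)) = (-8 + 2*p)/(2*p))
20926 - w(k(15, 1)) = 20926 - (-4 - 9)/(-9) = 20926 - (-1)*(-13)/9 = 20926 - 1*13/9 = 20926 - 13/9 = 188321/9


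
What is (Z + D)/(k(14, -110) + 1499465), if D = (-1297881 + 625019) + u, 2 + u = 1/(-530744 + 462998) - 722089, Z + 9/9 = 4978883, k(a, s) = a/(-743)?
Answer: 180398062546519/75475986677826 ≈ 2.3901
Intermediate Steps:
k(a, s) = -a/743 (k(a, s) = a*(-1/743) = -a/743)
Z = 4978882 (Z = -1 + 4978883 = 4978882)
u = -48918776887/67746 (u = -2 + (1/(-530744 + 462998) - 722089) = -2 + (1/(-67746) - 722089) = -2 + (-1/67746 - 722089) = -2 - 48918641395/67746 = -48918776887/67746 ≈ -7.2209e+5)
D = -94502485939/67746 (D = (-1297881 + 625019) - 48918776887/67746 = -672862 - 48918776887/67746 = -94502485939/67746 ≈ -1.3950e+6)
(Z + D)/(k(14, -110) + 1499465) = (4978882 - 94502485939/67746)/(-1/743*14 + 1499465) = 242796854033/(67746*(-14/743 + 1499465)) = 242796854033/(67746*(1114102481/743)) = (242796854033/67746)*(743/1114102481) = 180398062546519/75475986677826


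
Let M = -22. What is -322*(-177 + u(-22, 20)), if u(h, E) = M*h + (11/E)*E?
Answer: -102396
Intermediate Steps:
u(h, E) = 11 - 22*h (u(h, E) = -22*h + (11/E)*E = -22*h + 11 = 11 - 22*h)
-322*(-177 + u(-22, 20)) = -322*(-177 + (11 - 22*(-22))) = -322*(-177 + (11 + 484)) = -322*(-177 + 495) = -322*318 = -102396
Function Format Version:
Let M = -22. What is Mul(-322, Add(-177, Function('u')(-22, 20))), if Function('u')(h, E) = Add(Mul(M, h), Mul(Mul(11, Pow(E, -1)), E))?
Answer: -102396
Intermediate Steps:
Function('u')(h, E) = Add(11, Mul(-22, h)) (Function('u')(h, E) = Add(Mul(-22, h), Mul(Mul(11, Pow(E, -1)), E)) = Add(Mul(-22, h), 11) = Add(11, Mul(-22, h)))
Mul(-322, Add(-177, Function('u')(-22, 20))) = Mul(-322, Add(-177, Add(11, Mul(-22, -22)))) = Mul(-322, Add(-177, Add(11, 484))) = Mul(-322, Add(-177, 495)) = Mul(-322, 318) = -102396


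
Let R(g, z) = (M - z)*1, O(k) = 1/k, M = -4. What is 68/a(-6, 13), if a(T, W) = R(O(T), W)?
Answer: -4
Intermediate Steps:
O(k) = 1/k
R(g, z) = -4 - z (R(g, z) = (-4 - z)*1 = -4 - z)
a(T, W) = -4 - W
68/a(-6, 13) = 68/(-4 - 1*13) = 68/(-4 - 13) = 68/(-17) = 68*(-1/17) = -4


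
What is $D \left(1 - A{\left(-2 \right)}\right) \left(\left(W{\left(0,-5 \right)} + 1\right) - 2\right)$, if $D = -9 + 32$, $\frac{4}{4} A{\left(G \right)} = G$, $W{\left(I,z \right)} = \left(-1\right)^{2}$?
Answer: $0$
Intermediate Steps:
$W{\left(I,z \right)} = 1$
$A{\left(G \right)} = G$
$D = 23$
$D \left(1 - A{\left(-2 \right)}\right) \left(\left(W{\left(0,-5 \right)} + 1\right) - 2\right) = 23 \left(1 - -2\right) \left(\left(1 + 1\right) - 2\right) = 23 \left(1 + 2\right) \left(2 - 2\right) = 23 \cdot 3 \cdot 0 = 23 \cdot 0 = 0$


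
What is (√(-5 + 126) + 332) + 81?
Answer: 424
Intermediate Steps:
(√(-5 + 126) + 332) + 81 = (√121 + 332) + 81 = (11 + 332) + 81 = 343 + 81 = 424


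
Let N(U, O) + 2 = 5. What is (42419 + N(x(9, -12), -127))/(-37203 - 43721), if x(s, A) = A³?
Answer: -21211/40462 ≈ -0.52422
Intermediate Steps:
N(U, O) = 3 (N(U, O) = -2 + 5 = 3)
(42419 + N(x(9, -12), -127))/(-37203 - 43721) = (42419 + 3)/(-37203 - 43721) = 42422/(-80924) = 42422*(-1/80924) = -21211/40462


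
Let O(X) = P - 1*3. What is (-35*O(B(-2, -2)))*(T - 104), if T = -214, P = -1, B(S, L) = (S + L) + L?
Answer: -44520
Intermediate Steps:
B(S, L) = S + 2*L (B(S, L) = (L + S) + L = S + 2*L)
O(X) = -4 (O(X) = -1 - 1*3 = -1 - 3 = -4)
(-35*O(B(-2, -2)))*(T - 104) = (-35*(-4))*(-214 - 104) = 140*(-318) = -44520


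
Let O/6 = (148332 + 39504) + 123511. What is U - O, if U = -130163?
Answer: -1998245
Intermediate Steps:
O = 1868082 (O = 6*((148332 + 39504) + 123511) = 6*(187836 + 123511) = 6*311347 = 1868082)
U - O = -130163 - 1*1868082 = -130163 - 1868082 = -1998245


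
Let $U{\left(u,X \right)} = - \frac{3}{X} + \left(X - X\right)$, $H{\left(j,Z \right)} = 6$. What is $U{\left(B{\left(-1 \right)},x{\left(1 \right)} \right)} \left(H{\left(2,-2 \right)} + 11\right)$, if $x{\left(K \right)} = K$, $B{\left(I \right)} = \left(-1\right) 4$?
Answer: $-51$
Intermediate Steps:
$B{\left(I \right)} = -4$
$U{\left(u,X \right)} = - \frac{3}{X}$ ($U{\left(u,X \right)} = - \frac{3}{X} + 0 = - \frac{3}{X}$)
$U{\left(B{\left(-1 \right)},x{\left(1 \right)} \right)} \left(H{\left(2,-2 \right)} + 11\right) = - \frac{3}{1} \left(6 + 11\right) = \left(-3\right) 1 \cdot 17 = \left(-3\right) 17 = -51$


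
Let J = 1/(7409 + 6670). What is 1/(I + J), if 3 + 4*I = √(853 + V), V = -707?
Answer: 2378393628/27156236897 + 792872964*√146/27156236897 ≈ 0.44037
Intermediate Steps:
J = 1/14079 ≈ 7.1028e-5
I = -¾ + √146/4 (I = -¾ + √(853 - 707)/4 = -¾ + √146/4 ≈ 2.2708)
1/(I + J) = 1/((-¾ + √146/4) + 1/14079) = 1/(-42233/56316 + √146/4)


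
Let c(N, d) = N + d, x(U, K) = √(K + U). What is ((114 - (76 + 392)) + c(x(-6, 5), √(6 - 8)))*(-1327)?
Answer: 469758 - 1327*I - 1327*I*√2 ≈ 4.6976e+5 - 3203.7*I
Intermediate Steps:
((114 - (76 + 392)) + c(x(-6, 5), √(6 - 8)))*(-1327) = ((114 - (76 + 392)) + (√(5 - 6) + √(6 - 8)))*(-1327) = ((114 - 1*468) + (√(-1) + √(-2)))*(-1327) = ((114 - 468) + (I + I*√2))*(-1327) = (-354 + (I + I*√2))*(-1327) = (-354 + I + I*√2)*(-1327) = 469758 - 1327*I - 1327*I*√2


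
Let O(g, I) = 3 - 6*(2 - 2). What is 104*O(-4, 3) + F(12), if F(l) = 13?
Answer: 325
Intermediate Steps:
O(g, I) = 3 (O(g, I) = 3 - 6*0 = 3 - 1*0 = 3 + 0 = 3)
104*O(-4, 3) + F(12) = 104*3 + 13 = 312 + 13 = 325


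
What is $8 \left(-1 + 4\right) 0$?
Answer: $0$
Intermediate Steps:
$8 \left(-1 + 4\right) 0 = 8 \cdot 3 \cdot 0 = 24 \cdot 0 = 0$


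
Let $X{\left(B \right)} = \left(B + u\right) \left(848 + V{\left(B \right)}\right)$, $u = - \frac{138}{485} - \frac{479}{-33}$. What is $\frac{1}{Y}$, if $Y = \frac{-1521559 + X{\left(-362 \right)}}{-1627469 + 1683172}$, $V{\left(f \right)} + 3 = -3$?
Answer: $- \frac{891526515}{29039165053} \approx -0.030701$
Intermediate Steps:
$V{\left(f \right)} = -6$ ($V{\left(f \right)} = -3 - 3 = -6$)
$u = \frac{227761}{16005}$ ($u = \left(-138\right) \frac{1}{485} - - \frac{479}{33} = - \frac{138}{485} + \frac{479}{33} = \frac{227761}{16005} \approx 14.231$)
$X{\left(B \right)} = \frac{191774762}{16005} + 842 B$ ($X{\left(B \right)} = \left(B + \frac{227761}{16005}\right) \left(848 - 6\right) = \left(\frac{227761}{16005} + B\right) 842 = \frac{191774762}{16005} + 842 B$)
$Y = - \frac{29039165053}{891526515}$ ($Y = \frac{-1521559 + \left(\frac{191774762}{16005} + 842 \left(-362\right)\right)}{-1627469 + 1683172} = \frac{-1521559 + \left(\frac{191774762}{16005} - 304804\right)}{55703} = \left(-1521559 - \frac{4686613258}{16005}\right) \frac{1}{55703} = \left(- \frac{29039165053}{16005}\right) \frac{1}{55703} = - \frac{29039165053}{891526515} \approx -32.572$)
$\frac{1}{Y} = \frac{1}{- \frac{29039165053}{891526515}} = - \frac{891526515}{29039165053}$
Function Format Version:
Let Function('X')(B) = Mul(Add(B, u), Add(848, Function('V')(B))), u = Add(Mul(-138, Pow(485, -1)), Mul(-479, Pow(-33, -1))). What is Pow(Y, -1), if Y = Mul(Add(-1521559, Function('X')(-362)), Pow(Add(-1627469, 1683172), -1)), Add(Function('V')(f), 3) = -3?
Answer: Rational(-891526515, 29039165053) ≈ -0.030701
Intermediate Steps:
Function('V')(f) = -6 (Function('V')(f) = Add(-3, -3) = -6)
u = Rational(227761, 16005) (u = Add(Mul(-138, Rational(1, 485)), Mul(-479, Rational(-1, 33))) = Add(Rational(-138, 485), Rational(479, 33)) = Rational(227761, 16005) ≈ 14.231)
Function('X')(B) = Add(Rational(191774762, 16005), Mul(842, B)) (Function('X')(B) = Mul(Add(B, Rational(227761, 16005)), Add(848, -6)) = Mul(Add(Rational(227761, 16005), B), 842) = Add(Rational(191774762, 16005), Mul(842, B)))
Y = Rational(-29039165053, 891526515) (Y = Mul(Add(-1521559, Add(Rational(191774762, 16005), Mul(842, -362))), Pow(Add(-1627469, 1683172), -1)) = Mul(Add(-1521559, Add(Rational(191774762, 16005), -304804)), Pow(55703, -1)) = Mul(Add(-1521559, Rational(-4686613258, 16005)), Rational(1, 55703)) = Mul(Rational(-29039165053, 16005), Rational(1, 55703)) = Rational(-29039165053, 891526515) ≈ -32.572)
Pow(Y, -1) = Pow(Rational(-29039165053, 891526515), -1) = Rational(-891526515, 29039165053)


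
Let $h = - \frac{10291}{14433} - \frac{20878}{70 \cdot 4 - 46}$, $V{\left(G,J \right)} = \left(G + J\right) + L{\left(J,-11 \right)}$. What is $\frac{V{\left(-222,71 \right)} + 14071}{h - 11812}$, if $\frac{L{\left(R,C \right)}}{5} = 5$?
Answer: $- \frac{603804555}{515341894} \approx -1.1717$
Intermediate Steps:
$L{\left(R,C \right)} = 25$ ($L{\left(R,C \right)} = 5 \cdot 5 = 25$)
$V{\left(G,J \right)} = 25 + G + J$ ($V{\left(G,J \right)} = \left(G + J\right) + 25 = 25 + G + J$)
$h = - \frac{3894106}{43299}$ ($h = \left(-10291\right) \frac{1}{14433} - \frac{20878}{280 - 46} = - \frac{10291}{14433} - \frac{20878}{234} = - \frac{10291}{14433} - \frac{803}{9} = - \frac{3894106}{43299} \approx -89.935$)
$\frac{V{\left(-222,71 \right)} + 14071}{h - 11812} = \frac{\left(25 - 222 + 71\right) + 14071}{- \frac{3894106}{43299} - 11812} = \frac{-126 + 14071}{- \frac{515341894}{43299}} = 13945 \left(- \frac{43299}{515341894}\right) = - \frac{603804555}{515341894}$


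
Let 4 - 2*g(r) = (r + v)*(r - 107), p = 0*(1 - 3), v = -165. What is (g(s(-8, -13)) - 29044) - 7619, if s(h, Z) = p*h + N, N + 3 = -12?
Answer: -47641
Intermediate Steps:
N = -15 (N = -3 - 12 = -15)
p = 0 (p = 0*(-2) = 0)
s(h, Z) = -15 (s(h, Z) = 0*h - 15 = 0 - 15 = -15)
g(r) = 2 - (-165 + r)*(-107 + r)/2 (g(r) = 2 - (r - 165)*(r - 107)/2 = 2 - (-165 + r)*(-107 + r)/2)
(g(s(-8, -13)) - 29044) - 7619 = ((-17651/2 + 136*(-15) - 1/2*(-15)**2) - 29044) - 7619 = ((-17651/2 - 2040 - 1/2*225) - 29044) - 7619 = ((-17651/2 - 2040 - 225/2) - 29044) - 7619 = (-10978 - 29044) - 7619 = -40022 - 7619 = -47641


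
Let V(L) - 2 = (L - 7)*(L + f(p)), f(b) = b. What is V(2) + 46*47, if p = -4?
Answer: 2174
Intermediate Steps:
V(L) = 2 + (-7 + L)*(-4 + L) (V(L) = 2 + (L - 7)*(L - 4) = 2 + (-7 + L)*(-4 + L))
V(2) + 46*47 = (30 + 2² - 11*2) + 46*47 = (30 + 4 - 22) + 2162 = 12 + 2162 = 2174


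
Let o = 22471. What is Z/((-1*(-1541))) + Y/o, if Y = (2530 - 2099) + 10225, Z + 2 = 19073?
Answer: 19346319/1505557 ≈ 12.850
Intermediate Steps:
Z = 19071 (Z = -2 + 19073 = 19071)
Y = 10656 (Y = 431 + 10225 = 10656)
Z/((-1*(-1541))) + Y/o = 19071/((-1*(-1541))) + 10656/22471 = 19071/1541 + 10656*(1/22471) = 19071*(1/1541) + 10656/22471 = 19071/1541 + 10656/22471 = 19346319/1505557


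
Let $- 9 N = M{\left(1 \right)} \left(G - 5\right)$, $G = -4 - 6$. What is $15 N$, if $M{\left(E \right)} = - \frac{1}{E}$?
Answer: $-25$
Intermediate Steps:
$G = -10$
$N = - \frac{5}{3}$ ($N = - \frac{- 1^{-1} \left(-10 - 5\right)}{9} = - \frac{\left(-1\right) 1 \left(-15\right)}{9} = - \frac{\left(-1\right) \left(-15\right)}{9} = \left(- \frac{1}{9}\right) 15 = - \frac{5}{3} \approx -1.6667$)
$15 N = 15 \left(- \frac{5}{3}\right) = -25$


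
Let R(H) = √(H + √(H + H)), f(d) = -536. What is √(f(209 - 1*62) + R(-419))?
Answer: √(-536 + √(-419 + I*√838)) ≈ 0.4425 + 23.141*I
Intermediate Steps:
R(H) = √(H + √2*√H) (R(H) = √(H + √(2*H)) = √(H + √2*√H))
√(f(209 - 1*62) + R(-419)) = √(-536 + √(-419 + √2*√(-419))) = √(-536 + √(-419 + √2*(I*√419))) = √(-536 + √(-419 + I*√838))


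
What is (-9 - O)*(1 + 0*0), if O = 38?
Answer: -47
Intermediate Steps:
(-9 - O)*(1 + 0*0) = (-9 - 1*38)*(1 + 0*0) = (-9 - 38)*(1 + 0) = -47*1 = -47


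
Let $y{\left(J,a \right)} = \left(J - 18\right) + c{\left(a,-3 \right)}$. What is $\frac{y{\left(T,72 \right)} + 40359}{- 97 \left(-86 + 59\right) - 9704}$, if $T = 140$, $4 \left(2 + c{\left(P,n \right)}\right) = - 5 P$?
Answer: $- \frac{40389}{7085} \approx -5.7006$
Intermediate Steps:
$c{\left(P,n \right)} = -2 - \frac{5 P}{4}$ ($c{\left(P,n \right)} = -2 + \frac{\left(-5\right) P}{4} = -2 - \frac{5 P}{4}$)
$y{\left(J,a \right)} = -20 + J - \frac{5 a}{4}$ ($y{\left(J,a \right)} = \left(J - 18\right) - \left(2 + \frac{5 a}{4}\right) = \left(-18 + J\right) - \left(2 + \frac{5 a}{4}\right) = -20 + J - \frac{5 a}{4}$)
$\frac{y{\left(T,72 \right)} + 40359}{- 97 \left(-86 + 59\right) - 9704} = \frac{\left(-20 + 140 - 90\right) + 40359}{- 97 \left(-86 + 59\right) - 9704} = \frac{\left(-20 + 140 - 90\right) + 40359}{\left(-97\right) \left(-27\right) - 9704} = \frac{30 + 40359}{2619 - 9704} = \frac{40389}{-7085} = 40389 \left(- \frac{1}{7085}\right) = - \frac{40389}{7085}$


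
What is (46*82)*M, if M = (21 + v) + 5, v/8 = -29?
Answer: -777032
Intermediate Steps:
v = -232 (v = 8*(-29) = -232)
M = -206 (M = (21 - 232) + 5 = -211 + 5 = -206)
(46*82)*M = (46*82)*(-206) = 3772*(-206) = -777032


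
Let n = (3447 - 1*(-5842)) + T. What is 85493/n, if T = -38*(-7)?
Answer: 85493/9555 ≈ 8.9475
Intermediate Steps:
T = 266
n = 9555 (n = (3447 - 1*(-5842)) + 266 = (3447 + 5842) + 266 = 9289 + 266 = 9555)
85493/n = 85493/9555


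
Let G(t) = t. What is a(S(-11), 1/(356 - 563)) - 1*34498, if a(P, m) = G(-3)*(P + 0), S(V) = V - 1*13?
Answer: -34426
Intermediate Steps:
S(V) = -13 + V (S(V) = V - 13 = -13 + V)
a(P, m) = -3*P (a(P, m) = -3*(P + 0) = -3*P)
a(S(-11), 1/(356 - 563)) - 1*34498 = -3*(-13 - 11) - 1*34498 = -3*(-24) - 34498 = 72 - 34498 = -34426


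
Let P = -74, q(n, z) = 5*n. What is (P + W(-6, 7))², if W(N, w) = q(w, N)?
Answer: 1521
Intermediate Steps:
W(N, w) = 5*w
(P + W(-6, 7))² = (-74 + 5*7)² = (-74 + 35)² = (-39)² = 1521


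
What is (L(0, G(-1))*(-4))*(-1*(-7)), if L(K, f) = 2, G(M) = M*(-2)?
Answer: -56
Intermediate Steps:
G(M) = -2*M
(L(0, G(-1))*(-4))*(-1*(-7)) = (2*(-4))*(-1*(-7)) = -8*7 = -56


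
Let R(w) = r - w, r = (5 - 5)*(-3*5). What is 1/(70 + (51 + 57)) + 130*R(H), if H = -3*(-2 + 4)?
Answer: 138841/178 ≈ 780.01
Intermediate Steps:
r = 0 (r = 0*(-15) = 0)
H = -6 (H = -3*2 = -6)
R(w) = -w (R(w) = 0 - w = -w)
1/(70 + (51 + 57)) + 130*R(H) = 1/(70 + (51 + 57)) + 130*(-1*(-6)) = 1/(70 + 108) + 130*6 = 1/178 + 780 = 138841/178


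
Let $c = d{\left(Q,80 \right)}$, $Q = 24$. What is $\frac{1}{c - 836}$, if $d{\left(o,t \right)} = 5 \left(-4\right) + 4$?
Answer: $- \frac{1}{852} \approx -0.0011737$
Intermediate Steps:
$d{\left(o,t \right)} = -16$ ($d{\left(o,t \right)} = -20 + 4 = -16$)
$c = -16$
$\frac{1}{c - 836} = \frac{1}{-16 - 836} = \frac{1}{-852} = - \frac{1}{852}$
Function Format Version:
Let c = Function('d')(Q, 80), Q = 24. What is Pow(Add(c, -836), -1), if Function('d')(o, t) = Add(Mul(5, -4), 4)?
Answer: Rational(-1, 852) ≈ -0.0011737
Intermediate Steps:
Function('d')(o, t) = -16 (Function('d')(o, t) = Add(-20, 4) = -16)
c = -16
Pow(Add(c, -836), -1) = Pow(Add(-16, -836), -1) = Pow(-852, -1) = Rational(-1, 852)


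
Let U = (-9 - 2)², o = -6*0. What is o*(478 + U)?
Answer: 0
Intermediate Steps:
o = 0
U = 121 (U = (-11)² = 121)
o*(478 + U) = 0*(478 + 121) = 0*599 = 0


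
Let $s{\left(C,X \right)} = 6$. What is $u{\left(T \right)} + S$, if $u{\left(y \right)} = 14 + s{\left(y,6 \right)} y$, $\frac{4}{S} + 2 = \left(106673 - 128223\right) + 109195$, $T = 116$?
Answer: $\frac{62226534}{87643} \approx 710.0$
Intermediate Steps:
$S = \frac{4}{87643}$ ($S = \frac{4}{-2 + \left(\left(106673 - 128223\right) + 109195\right)} = \frac{4}{-2 + \left(-21550 + 109195\right)} = \frac{4}{-2 + 87645} = \frac{4}{87643} \approx 4.564 \cdot 10^{-5}$)
$u{\left(y \right)} = 14 + 6 y$
$u{\left(T \right)} + S = \left(14 + 6 \cdot 116\right) + \frac{4}{87643} = \left(14 + 696\right) + \frac{4}{87643} = 710 + \frac{4}{87643} = \frac{62226534}{87643}$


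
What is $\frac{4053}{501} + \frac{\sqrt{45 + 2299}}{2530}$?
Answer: $\frac{1351}{167} + \frac{\sqrt{586}}{1265} \approx 8.109$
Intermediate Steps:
$\frac{4053}{501} + \frac{\sqrt{45 + 2299}}{2530} = 4053 \cdot \frac{1}{501} + \sqrt{2344} \cdot \frac{1}{2530} = \frac{1351}{167} + 2 \sqrt{586} \cdot \frac{1}{2530} = \frac{1351}{167} + \frac{\sqrt{586}}{1265}$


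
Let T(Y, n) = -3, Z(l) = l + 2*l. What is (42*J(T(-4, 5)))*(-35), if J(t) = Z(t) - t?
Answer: 8820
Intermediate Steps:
Z(l) = 3*l
J(t) = 2*t (J(t) = 3*t - t = 2*t)
(42*J(T(-4, 5)))*(-35) = (42*(2*(-3)))*(-35) = (42*(-6))*(-35) = -252*(-35) = 8820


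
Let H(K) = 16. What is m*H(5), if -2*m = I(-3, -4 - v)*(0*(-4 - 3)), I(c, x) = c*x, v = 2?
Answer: 0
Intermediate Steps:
m = 0 (m = -(-3*(-4 - 1*2))*0*(-4 - 3)/2 = -(-3*(-4 - 2))*0*(-7)/2 = -(-3*(-6))*0/2 = -9*0 = -1/2*0 = 0)
m*H(5) = 0*16 = 0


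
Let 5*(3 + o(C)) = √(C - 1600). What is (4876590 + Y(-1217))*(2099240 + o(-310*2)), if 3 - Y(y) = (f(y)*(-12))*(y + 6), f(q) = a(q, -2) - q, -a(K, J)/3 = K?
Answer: -138266629165371 - 131730366*I*√555/5 ≈ -1.3827e+14 - 6.2067e+8*I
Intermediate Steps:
a(K, J) = -3*K
f(q) = -4*q (f(q) = -3*q - q = -4*q)
Y(y) = 3 - 48*y*(6 + y) (Y(y) = 3 - -4*y*(-12)*(y + 6) = 3 - 48*y*(6 + y))
o(C) = -3 + √(-1600 + C)/5 (o(C) = -3 + √(C - 1600)/5 = -3 + √(-1600 + C)/5)
(4876590 + Y(-1217))*(2099240 + o(-310*2)) = (4876590 + (3 - 288*(-1217) - 48*(-1217)²))*(2099240 + (-3 + √(-1600 - 310*2)/5)) = (4876590 + (3 + 350496 - 48*1481089))*(2099240 + (-3 + √(-1600 - 620)/5)) = (4876590 + (3 + 350496 - 71092272))*(2099240 + (-3 + √(-2220)/5)) = (4876590 - 70741773)*(2099240 + (-3 + (2*I*√555)/5)) = -65865183*(2099240 + (-3 + 2*I*√555/5)) = -65865183*(2099237 + 2*I*√555/5) = -138266629165371 - 131730366*I*√555/5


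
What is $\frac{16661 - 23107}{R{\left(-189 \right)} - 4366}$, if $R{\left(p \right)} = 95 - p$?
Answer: $\frac{3223}{2041} \approx 1.5791$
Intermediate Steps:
$\frac{16661 - 23107}{R{\left(-189 \right)} - 4366} = \frac{16661 - 23107}{\left(95 - -189\right) - 4366} = - \frac{6446}{\left(95 + 189\right) - 4366} = - \frac{6446}{284 - 4366} = - \frac{6446}{-4082} = \left(-6446\right) \left(- \frac{1}{4082}\right) = \frac{3223}{2041}$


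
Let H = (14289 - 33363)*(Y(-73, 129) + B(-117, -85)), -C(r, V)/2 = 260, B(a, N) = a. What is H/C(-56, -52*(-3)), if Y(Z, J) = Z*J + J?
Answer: -17939097/52 ≈ -3.4498e+5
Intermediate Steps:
Y(Z, J) = J + J*Z (Y(Z, J) = J*Z + J = J + J*Z)
C(r, V) = -520 (C(r, V) = -2*260 = -520)
H = 179390970 (H = (14289 - 33363)*(129*(1 - 73) - 117) = -19074*(129*(-72) - 117) = -19074*(-9288 - 117) = -19074*(-9405) = 179390970)
H/C(-56, -52*(-3)) = 179390970/(-520) = 179390970*(-1/520) = -17939097/52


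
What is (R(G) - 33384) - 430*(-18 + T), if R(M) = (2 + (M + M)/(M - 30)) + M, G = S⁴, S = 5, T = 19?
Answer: -3949003/119 ≈ -33185.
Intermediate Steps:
G = 625 (G = 5⁴ = 625)
R(M) = 2 + M + 2*M/(-30 + M) (R(M) = (2 + (2*M)/(-30 + M)) + M = (2 + 2*M/(-30 + M)) + M = 2 + M + 2*M/(-30 + M))
(R(G) - 33384) - 430*(-18 + T) = ((-60 + 625² - 26*625)/(-30 + 625) - 33384) - 430*(-18 + 19) = ((-60 + 390625 - 16250)/595 - 33384) - 430*1 = ((1/595)*374315 - 33384) - 430 = (74863/119 - 33384) - 430 = -3897833/119 - 430 = -3949003/119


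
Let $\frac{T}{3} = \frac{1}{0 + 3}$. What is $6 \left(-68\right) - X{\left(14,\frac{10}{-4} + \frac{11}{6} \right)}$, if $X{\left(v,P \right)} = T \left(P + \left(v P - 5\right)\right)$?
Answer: $-393$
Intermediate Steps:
$T = 1$ ($T = \frac{3}{0 + 3} = \frac{3}{3} = 3 \cdot \frac{1}{3} = 1$)
$X{\left(v,P \right)} = -5 + P + P v$ ($X{\left(v,P \right)} = 1 \left(P + \left(v P - 5\right)\right) = 1 \left(P + \left(P v - 5\right)\right) = 1 \left(P + \left(-5 + P v\right)\right) = 1 \left(-5 + P + P v\right) = -5 + P + P v$)
$6 \left(-68\right) - X{\left(14,\frac{10}{-4} + \frac{11}{6} \right)} = 6 \left(-68\right) - \left(-5 + \left(\frac{10}{-4} + \frac{11}{6}\right) + \left(\frac{10}{-4} + \frac{11}{6}\right) 14\right) = -408 - \left(-5 + \left(10 \left(- \frac{1}{4}\right) + 11 \cdot \frac{1}{6}\right) + \left(10 \left(- \frac{1}{4}\right) + 11 \cdot \frac{1}{6}\right) 14\right) = -408 - \left(-5 + \left(- \frac{5}{2} + \frac{11}{6}\right) + \left(- \frac{5}{2} + \frac{11}{6}\right) 14\right) = -408 - \left(-5 - \frac{2}{3} - \frac{28}{3}\right) = -408 - -15 = -408 + 15 = -393$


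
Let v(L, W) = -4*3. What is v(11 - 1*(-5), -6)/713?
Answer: -12/713 ≈ -0.016830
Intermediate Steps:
v(L, W) = -12
v(11 - 1*(-5), -6)/713 = -12/713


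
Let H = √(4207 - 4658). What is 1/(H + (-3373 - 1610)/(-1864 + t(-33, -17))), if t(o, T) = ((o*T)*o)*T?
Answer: -141724221/4013061857708 - 97879502449*I*√451/44143680434788 ≈ -3.5316e-5 - 0.047088*I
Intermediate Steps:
t(o, T) = T²*o² (t(o, T) = ((T*o)*o)*T = (T*o²)*T = T²*o²)
H = I*√451 (H = √(-451) = I*√451 ≈ 21.237*I)
1/(H + (-3373 - 1610)/(-1864 + t(-33, -17))) = 1/(I*√451 + (-3373 - 1610)/(-1864 + (-17)²*(-33)²)) = 1/(I*√451 - 4983/(-1864 + 289*1089)) = 1/(I*√451 - 4983/(-1864 + 314721)) = 1/(I*√451 - 4983/312857) = 1/(-4983/312857 + I*√451)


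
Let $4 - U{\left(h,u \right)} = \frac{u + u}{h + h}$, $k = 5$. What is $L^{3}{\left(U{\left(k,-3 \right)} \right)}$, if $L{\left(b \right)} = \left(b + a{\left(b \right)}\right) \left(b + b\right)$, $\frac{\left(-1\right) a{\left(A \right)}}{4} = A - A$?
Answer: $\frac{1184287112}{15625} \approx 75794.0$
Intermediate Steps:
$a{\left(A \right)} = 0$ ($a{\left(A \right)} = - 4 \left(A - A\right) = \left(-4\right) 0 = 0$)
$U{\left(h,u \right)} = 4 - \frac{u}{h}$ ($U{\left(h,u \right)} = 4 - \frac{u + u}{h + h} = 4 - \frac{2 u}{2 h} = 4 - 2 u \frac{1}{2 h} = 4 - \frac{u}{h}$)
$L{\left(b \right)} = 2 b^{2}$ ($L{\left(b \right)} = \left(b + 0\right) \left(b + b\right) = b 2 b = 2 b^{2}$)
$L^{3}{\left(U{\left(k,-3 \right)} \right)} = \left(2 \left(4 - - \frac{3}{5}\right)^{2}\right)^{3} = \left(2 \left(4 - \left(-3\right) \frac{1}{5}\right)^{2}\right)^{3} = \left(2 \left(4 + \frac{3}{5}\right)^{2}\right)^{3} = \left(2 \left(\frac{23}{5}\right)^{2}\right)^{3} = \left(2 \cdot \frac{529}{25}\right)^{3} = \left(\frac{1058}{25}\right)^{3} = \frac{1184287112}{15625}$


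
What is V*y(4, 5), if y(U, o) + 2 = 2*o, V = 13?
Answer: 104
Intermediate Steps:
y(U, o) = -2 + 2*o
V*y(4, 5) = 13*(-2 + 2*5) = 13*(-2 + 10) = 13*8 = 104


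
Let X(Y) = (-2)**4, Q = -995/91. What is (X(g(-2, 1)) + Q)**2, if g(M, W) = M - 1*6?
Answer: 212521/8281 ≈ 25.664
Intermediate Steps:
g(M, W) = -6 + M (g(M, W) = M - 6 = -6 + M)
Q = -995/91 (Q = -995*1/91 = -995/91 ≈ -10.934)
X(Y) = 16
(X(g(-2, 1)) + Q)**2 = (16 - 995/91)**2 = (461/91)**2 = 212521/8281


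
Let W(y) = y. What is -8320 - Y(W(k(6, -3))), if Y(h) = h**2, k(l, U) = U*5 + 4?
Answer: -8441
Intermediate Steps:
k(l, U) = 4 + 5*U (k(l, U) = 5*U + 4 = 4 + 5*U)
-8320 - Y(W(k(6, -3))) = -8320 - (4 + 5*(-3))**2 = -8320 - (4 - 15)**2 = -8320 - 1*(-11)**2 = -8320 - 1*121 = -8320 - 121 = -8441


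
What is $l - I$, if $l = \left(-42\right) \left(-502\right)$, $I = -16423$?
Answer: $37507$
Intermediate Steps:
$l = 21084$
$l - I = 21084 - -16423 = 21084 + 16423 = 37507$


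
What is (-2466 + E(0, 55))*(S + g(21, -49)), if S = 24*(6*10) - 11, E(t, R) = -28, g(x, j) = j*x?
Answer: -997600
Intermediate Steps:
S = 1429 (S = 24*60 - 11 = 1440 - 11 = 1429)
(-2466 + E(0, 55))*(S + g(21, -49)) = (-2466 - 28)*(1429 - 49*21) = -2494*(1429 - 1029) = -2494*400 = -997600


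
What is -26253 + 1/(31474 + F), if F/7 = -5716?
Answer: -224148115/8538 ≈ -26253.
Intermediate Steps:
F = -40012 (F = 7*(-5716) = -40012)
-26253 + 1/(31474 + F) = -26253 + 1/(31474 - 40012) = -26253 + 1/(-8538) = -26253 - 1/8538 = -224148115/8538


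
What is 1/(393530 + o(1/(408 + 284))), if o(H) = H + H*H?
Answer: 478864/188447350613 ≈ 2.5411e-6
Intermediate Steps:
o(H) = H + H**2
1/(393530 + o(1/(408 + 284))) = 1/(393530 + (1 + 1/(408 + 284))/(408 + 284)) = 1/(393530 + (1 + 1/692)/692) = 1/(393530 + (1/692)*(693/692)) = 1/(393530 + 693/478864) = 1/(188447350613/478864) = 478864/188447350613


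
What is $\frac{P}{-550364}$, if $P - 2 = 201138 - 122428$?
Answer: $- \frac{19678}{137591} \approx -0.14302$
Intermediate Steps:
$P = 78712$ ($P = 2 + \left(201138 - 122428\right) = 2 + 78710 = 78712$)
$\frac{P}{-550364} = \frac{78712}{-550364} = 78712 \left(- \frac{1}{550364}\right) = - \frac{19678}{137591}$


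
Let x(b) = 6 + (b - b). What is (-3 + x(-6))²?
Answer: 9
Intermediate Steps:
x(b) = 6 (x(b) = 6 + 0 = 6)
(-3 + x(-6))² = (-3 + 6)² = 3² = 9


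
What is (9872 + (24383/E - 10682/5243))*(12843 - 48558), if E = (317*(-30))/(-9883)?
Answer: -85306318194623/67838 ≈ -1.2575e+9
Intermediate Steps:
E = 9510/9883 (E = -9510*(-1/9883) = 9510/9883 ≈ 0.96226)
(9872 + (24383/E - 10682/5243))*(12843 - 48558) = (9872 + (24383/(9510/9883) - 10682/5243))*(12843 - 48558) = (9872 + (24383*(9883/9510) - 10682*1/5243))*(-35715) = (9872 + (240977189/9510 - 218/107))*(-35715) = (9872 + 25782486043/1017570)*(-35715) = (35827937083/1017570)*(-35715) = -85306318194623/67838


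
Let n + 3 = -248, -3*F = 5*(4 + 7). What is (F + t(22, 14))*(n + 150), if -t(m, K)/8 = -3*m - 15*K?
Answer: -663469/3 ≈ -2.2116e+5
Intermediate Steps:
t(m, K) = 24*m + 120*K (t(m, K) = -8*(-3*m - 15*K) = -8*(-15*K - 3*m) = 24*m + 120*K)
F = -55/3 (F = -5*(4 + 7)/3 = -5*11/3 = -1/3*55 = -55/3 ≈ -18.333)
n = -251 (n = -3 - 248 = -251)
(F + t(22, 14))*(n + 150) = (-55/3 + (24*22 + 120*14))*(-251 + 150) = (-55/3 + (528 + 1680))*(-101) = (-55/3 + 2208)*(-101) = (6569/3)*(-101) = -663469/3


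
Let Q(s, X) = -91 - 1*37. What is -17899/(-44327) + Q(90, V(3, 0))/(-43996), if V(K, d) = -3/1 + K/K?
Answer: 198289565/487552673 ≈ 0.40670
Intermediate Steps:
V(K, d) = -2 (V(K, d) = -3*1 + 1 = -3 + 1 = -2)
Q(s, X) = -128 (Q(s, X) = -91 - 37 = -128)
-17899/(-44327) + Q(90, V(3, 0))/(-43996) = -17899/(-44327) - 128/(-43996) = -17899*(-1/44327) - 128*(-1/43996) = 17899/44327 + 32/10999 = 198289565/487552673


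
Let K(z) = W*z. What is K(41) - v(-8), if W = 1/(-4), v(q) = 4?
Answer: -57/4 ≈ -14.250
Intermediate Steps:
W = -¼ ≈ -0.25000
K(z) = -z/4
K(41) - v(-8) = -¼*41 - 1*4 = -41/4 - 4 = -57/4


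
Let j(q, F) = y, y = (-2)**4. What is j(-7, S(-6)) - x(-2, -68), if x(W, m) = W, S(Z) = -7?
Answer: 18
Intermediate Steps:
y = 16
j(q, F) = 16
j(-7, S(-6)) - x(-2, -68) = 16 - 1*(-2) = 16 + 2 = 18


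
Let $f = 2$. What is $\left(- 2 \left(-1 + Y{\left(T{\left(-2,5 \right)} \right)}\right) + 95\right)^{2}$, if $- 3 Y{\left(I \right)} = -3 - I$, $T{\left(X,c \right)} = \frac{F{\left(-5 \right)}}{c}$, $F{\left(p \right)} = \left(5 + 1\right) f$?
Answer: $\frac{218089}{25} \approx 8723.6$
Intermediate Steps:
$F{\left(p \right)} = 12$ ($F{\left(p \right)} = \left(5 + 1\right) 2 = 6 \cdot 2 = 12$)
$T{\left(X,c \right)} = \frac{12}{c}$
$Y{\left(I \right)} = 1 + \frac{I}{3}$ ($Y{\left(I \right)} = - \frac{-3 - I}{3} = 1 + \frac{I}{3}$)
$\left(- 2 \left(-1 + Y{\left(T{\left(-2,5 \right)} \right)}\right) + 95\right)^{2} = \left(- 2 \left(-1 + \left(1 + \frac{12 \cdot \frac{1}{5}}{3}\right)\right) + 95\right)^{2} = \left(- 2 \left(-1 + \left(1 + \frac{1}{3} \cdot \frac{12}{5}\right)\right) + 95\right)^{2} = \left(- 2 \left(-1 + \left(1 + \frac{4}{5}\right)\right) + 95\right)^{2} = \left(- 2 \left(-1 + \frac{9}{5}\right) + 95\right)^{2} = \left(\left(-2\right) \frac{4}{5} + 95\right)^{2} = \left(- \frac{8}{5} + 95\right)^{2} = \left(\frac{467}{5}\right)^{2} = \frac{218089}{25}$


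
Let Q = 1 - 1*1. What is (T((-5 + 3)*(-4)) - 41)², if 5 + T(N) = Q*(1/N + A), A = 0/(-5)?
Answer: 2116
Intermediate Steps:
A = 0 (A = 0*(-⅕) = 0)
Q = 0 (Q = 1 - 1 = 0)
T(N) = -5 (T(N) = -5 + 0*(1/N + 0) = -5 + 0/N = -5 + 0 = -5)
(T((-5 + 3)*(-4)) - 41)² = (-5 - 41)² = (-46)² = 2116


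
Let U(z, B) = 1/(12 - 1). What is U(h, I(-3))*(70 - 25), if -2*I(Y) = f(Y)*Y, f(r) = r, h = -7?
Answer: 45/11 ≈ 4.0909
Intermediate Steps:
I(Y) = -Y²/2 (I(Y) = -Y*Y/2 = -Y²/2)
U(z, B) = 1/11
U(h, I(-3))*(70 - 25) = (70 - 25)/11 = (1/11)*45 = 45/11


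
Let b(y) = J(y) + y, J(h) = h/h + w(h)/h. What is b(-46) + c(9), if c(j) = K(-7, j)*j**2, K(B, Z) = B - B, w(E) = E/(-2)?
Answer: -91/2 ≈ -45.500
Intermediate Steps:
w(E) = -E/2 (w(E) = E*(-1/2) = -E/2)
J(h) = 1/2 (J(h) = h/h + (-h/2)/h = 1 - 1/2 = 1/2)
K(B, Z) = 0
b(y) = 1/2 + y
c(j) = 0 (c(j) = 0*j**2 = 0)
b(-46) + c(9) = (1/2 - 46) + 0 = -91/2 + 0 = -91/2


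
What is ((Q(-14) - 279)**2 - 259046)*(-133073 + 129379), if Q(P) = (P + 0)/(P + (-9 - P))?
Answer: 54478066598/81 ≈ 6.7257e+8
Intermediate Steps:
Q(P) = -P/9 (Q(P) = P/(-9) = P*(-1/9) = -P/9)
((Q(-14) - 279)**2 - 259046)*(-133073 + 129379) = ((-1/9*(-14) - 279)**2 - 259046)*(-133073 + 129379) = ((14/9 - 279)**2 - 259046)*(-3694) = ((-2497/9)**2 - 259046)*(-3694) = (6235009/81 - 259046)*(-3694) = -14747717/81*(-3694) = 54478066598/81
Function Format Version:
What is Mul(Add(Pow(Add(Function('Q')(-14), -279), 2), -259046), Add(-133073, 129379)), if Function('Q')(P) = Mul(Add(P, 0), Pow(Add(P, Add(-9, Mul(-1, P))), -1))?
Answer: Rational(54478066598, 81) ≈ 6.7257e+8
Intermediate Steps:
Function('Q')(P) = Mul(Rational(-1, 9), P) (Function('Q')(P) = Mul(P, Pow(-9, -1)) = Mul(P, Rational(-1, 9)) = Mul(Rational(-1, 9), P))
Mul(Add(Pow(Add(Function('Q')(-14), -279), 2), -259046), Add(-133073, 129379)) = Mul(Add(Pow(Add(Mul(Rational(-1, 9), -14), -279), 2), -259046), Add(-133073, 129379)) = Mul(Add(Pow(Add(Rational(14, 9), -279), 2), -259046), -3694) = Mul(Add(Pow(Rational(-2497, 9), 2), -259046), -3694) = Mul(Add(Rational(6235009, 81), -259046), -3694) = Mul(Rational(-14747717, 81), -3694) = Rational(54478066598, 81)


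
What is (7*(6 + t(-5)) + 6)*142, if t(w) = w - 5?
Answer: -3124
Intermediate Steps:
t(w) = -5 + w
(7*(6 + t(-5)) + 6)*142 = (7*(6 + (-5 - 5)) + 6)*142 = (7*(6 - 10) + 6)*142 = (7*(-4) + 6)*142 = (-28 + 6)*142 = -22*142 = -3124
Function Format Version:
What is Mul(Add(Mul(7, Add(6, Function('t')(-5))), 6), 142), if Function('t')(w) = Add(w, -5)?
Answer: -3124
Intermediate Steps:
Function('t')(w) = Add(-5, w)
Mul(Add(Mul(7, Add(6, Function('t')(-5))), 6), 142) = Mul(Add(Mul(7, Add(6, Add(-5, -5))), 6), 142) = Mul(Add(Mul(7, Add(6, -10)), 6), 142) = Mul(Add(Mul(7, -4), 6), 142) = Mul(Add(-28, 6), 142) = Mul(-22, 142) = -3124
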